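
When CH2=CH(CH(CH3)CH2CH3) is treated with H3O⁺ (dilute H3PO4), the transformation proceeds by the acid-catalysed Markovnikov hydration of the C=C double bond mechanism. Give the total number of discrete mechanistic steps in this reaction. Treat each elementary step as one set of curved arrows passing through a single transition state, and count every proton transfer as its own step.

4

Step 1: Electrophilic addition begins with the π(C=C) electrons forming a bond to the proton of H3O⁺. Following Markovnikov's rule, the resulting cation is secondary. H2O is released.
Step 2: A hydride (H with its bonding pair) migrates from the adjacent sec-butyl carbon to the cationic centre — a 1,2-hydride shift — upgrading the secondary cation to a tertiary one.
Step 3: Nucleophilic capture of the cation by H2O produces the protonated alcohol (an oxonium ion).
Step 4: Deprotonation of the oxonium ion by a water molecule delivers the neutral alcohol and regenerates the acid catalyst.
Total: 4 elementary steps.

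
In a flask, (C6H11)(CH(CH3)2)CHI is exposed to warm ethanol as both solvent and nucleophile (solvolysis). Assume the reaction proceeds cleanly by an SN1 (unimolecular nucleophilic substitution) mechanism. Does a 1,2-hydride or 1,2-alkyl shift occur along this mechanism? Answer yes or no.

yes

The first-formed carbocation is secondary.
The adjacent isopropyl carbon already bears 2 other carbon substituents and has a hydrogen to migrate; after a 1,2-hydride shift from that carbon the positive charge sits on a tertiary centre.
Tertiary is more stable than secondary, so the shift occurs.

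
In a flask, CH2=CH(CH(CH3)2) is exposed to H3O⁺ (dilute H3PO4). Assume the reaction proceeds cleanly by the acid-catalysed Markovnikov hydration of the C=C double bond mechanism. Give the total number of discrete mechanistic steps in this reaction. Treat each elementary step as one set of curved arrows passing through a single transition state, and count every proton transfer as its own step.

4

Step 1: Protonation of the alkene by H3O⁺: the π bond acts as the nucleophile and picks up H⁺, giving the more stable (Markovnikov) secondary carbocation. H2O is released.
Step 2: A 1,2-hydride shift from the adjacent isopropyl carbon moves the positive charge from the secondary centre to an adjacent carbon, generating a more stable tertiary carbocation.
Step 3: Nucleophilic capture of the cation by H2O produces the protonated alcohol (an oxonium ion).
Step 4: Deprotonation of the oxonium ion by a water molecule delivers the neutral alcohol and regenerates the acid catalyst.
Total: 4 elementary steps.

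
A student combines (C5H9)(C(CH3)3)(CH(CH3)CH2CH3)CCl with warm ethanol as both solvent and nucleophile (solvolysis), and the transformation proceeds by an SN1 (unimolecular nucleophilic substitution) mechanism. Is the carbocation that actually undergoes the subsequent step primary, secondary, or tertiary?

tertiary

Step 1: Rate-determining heterolysis of the C–Cl bond gives Cl⁻ and a tertiary carbocation.
No single 1,2-shift to an adjacent carbon would give a more-substituted cation, so no rearrangement occurs.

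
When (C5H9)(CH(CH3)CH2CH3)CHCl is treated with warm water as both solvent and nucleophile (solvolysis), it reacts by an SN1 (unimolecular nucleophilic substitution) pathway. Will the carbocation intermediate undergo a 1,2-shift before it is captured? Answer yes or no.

yes

The first-formed carbocation is secondary.
The adjacent sec-butyl carbon already bears 2 other carbon substituents and has a hydrogen to migrate; after a 1,2-hydride shift from that carbon the positive charge sits on a tertiary centre.
Tertiary is more stable than secondary, so the shift occurs.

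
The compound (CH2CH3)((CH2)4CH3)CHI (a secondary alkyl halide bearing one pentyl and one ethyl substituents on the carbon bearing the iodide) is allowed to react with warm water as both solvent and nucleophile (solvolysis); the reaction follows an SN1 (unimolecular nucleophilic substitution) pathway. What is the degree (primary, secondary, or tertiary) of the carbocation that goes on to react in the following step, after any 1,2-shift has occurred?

Step 1: Ionisation: the C–I σ-bond cleaves heterolytically; both bonding electrons depart with I⁻, leaving a secondary carbocation at the α-carbon.
No single 1,2-shift to an adjacent carbon would give a more-substituted cation, so no rearrangement occurs.

secondary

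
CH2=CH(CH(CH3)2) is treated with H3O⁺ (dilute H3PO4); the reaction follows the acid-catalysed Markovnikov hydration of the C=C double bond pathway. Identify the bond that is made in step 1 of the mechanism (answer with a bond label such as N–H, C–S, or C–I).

C–H

Step 1: Protonation of the alkene by H3O⁺: the π bond acts as the nucleophile and picks up H⁺, giving the more stable (Markovnikov) secondary carbocation. H2O is released.
The bond formed in this step is the C–H bond.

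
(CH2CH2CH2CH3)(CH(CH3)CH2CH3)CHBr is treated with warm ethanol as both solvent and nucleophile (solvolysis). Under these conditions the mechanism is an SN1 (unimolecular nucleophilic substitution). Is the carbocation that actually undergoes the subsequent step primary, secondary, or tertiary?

Step 1: Ionisation: the C–Br σ-bond cleaves heterolytically; both bonding electrons depart with Br⁻, leaving a secondary carbocation at the α-carbon.
Step 2: A 1,2-hydride shift from the adjacent sec-butyl carbon moves the positive charge from the secondary centre to an adjacent carbon, generating a more stable tertiary carbocation.
The cation rearranges from secondary to tertiary via a 1,2-hydride shift from the adjacent sec-butyl carbon; the tertiary cation is what reacts next.

tertiary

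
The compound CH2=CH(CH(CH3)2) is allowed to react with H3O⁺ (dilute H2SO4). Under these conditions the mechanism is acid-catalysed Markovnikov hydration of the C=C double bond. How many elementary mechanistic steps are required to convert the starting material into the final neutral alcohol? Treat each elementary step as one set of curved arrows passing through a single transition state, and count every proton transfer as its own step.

4

Step 1: Electrophilic addition begins with the π(C=C) electrons forming a bond to the proton of H3O⁺. Following Markovnikov's rule, the resulting cation is secondary. H2O is released.
Step 2: A 1,2-hydride shift from the adjacent isopropyl carbon moves the positive charge from the secondary centre to an adjacent carbon, generating a more stable tertiary carbocation.
Step 3: Water acts as the nucleophile: an oxygen lone pair bonds to the cationic carbon, giving an oxonium-ion intermediate.
Step 4: Proton transfer from the O–H of the oxonium ion to H2O completes the catalytic cycle and yields the alcohol.
Total: 4 elementary steps.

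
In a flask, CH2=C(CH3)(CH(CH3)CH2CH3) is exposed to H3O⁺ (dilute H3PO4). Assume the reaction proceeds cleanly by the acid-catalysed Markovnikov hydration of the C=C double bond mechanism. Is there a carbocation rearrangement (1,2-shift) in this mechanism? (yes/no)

no

The first-formed carbocation is tertiary.
No single 1,2-shift to an adjacent carbon would produce a more-substituted cation than the one already present, so no rearrangement occurs.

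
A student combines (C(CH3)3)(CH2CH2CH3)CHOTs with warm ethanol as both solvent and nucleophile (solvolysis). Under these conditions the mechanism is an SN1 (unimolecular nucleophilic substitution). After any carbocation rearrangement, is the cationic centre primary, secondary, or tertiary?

tertiary

Step 1: The C–O bond breaks with both electrons going to the tosylate; TsO⁻ leaves and a secondary carbocation remains.
Step 2: Carbocation rearrangement: a 1,2-methyl shift from the adjacent tert-butyl carbon converts the initially-formed secondary cation into the more stable tertiary cation.
The cation rearranges from secondary to tertiary via a 1,2-methyl shift from the adjacent tert-butyl carbon; the tertiary cation is what reacts next.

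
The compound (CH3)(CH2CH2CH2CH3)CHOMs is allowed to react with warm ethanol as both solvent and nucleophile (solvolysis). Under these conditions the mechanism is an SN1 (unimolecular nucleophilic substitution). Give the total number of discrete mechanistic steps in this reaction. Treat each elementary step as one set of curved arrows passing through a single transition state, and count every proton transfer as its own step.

Step 1: Ionisation: the C–O σ-bond cleaves heterolytically; both bonding electrons depart with MsO⁻, leaving a secondary carbocation at the α-carbon.
(No 1,2-shift: no single shift to an adjacent carbon would give a more stable cation.)
Step 2: A lone pair on the oxygen of CH3CH2OH attacks the carbocation, forming a new C–O σ-bond and an oxonium ion.
Step 3: Deprotonation of the oxonium oxygen by solvent ethanol yields the neutral ether.
Total: 3 elementary steps.

3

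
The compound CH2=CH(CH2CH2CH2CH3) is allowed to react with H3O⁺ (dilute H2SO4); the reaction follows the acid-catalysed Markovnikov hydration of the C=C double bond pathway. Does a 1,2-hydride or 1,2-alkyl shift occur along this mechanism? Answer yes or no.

no

The first-formed carbocation is secondary.
No single 1,2-shift to an adjacent carbon would produce a more-substituted cation than the one already present, so no rearrangement occurs.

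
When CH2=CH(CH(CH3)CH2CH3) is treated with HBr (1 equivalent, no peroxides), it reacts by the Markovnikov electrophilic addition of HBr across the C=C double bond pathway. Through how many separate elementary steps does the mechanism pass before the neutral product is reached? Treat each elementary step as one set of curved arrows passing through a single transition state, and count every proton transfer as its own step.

3

Step 1: Protonation of the alkene by HBr: the π bond acts as the nucleophile and picks up H⁺, giving the more stable (Markovnikov) secondary carbocation. The H–Br bond breaks heterolytically, releasing Br⁻.
Step 2: Carbocation rearrangement: a 1,2-hydride shift from the adjacent sec-butyl carbon converts the initially-formed secondary cation into the more stable tertiary cation.
Step 3: Nucleophilic attack by Br⁻ on the carbocation completes the addition, giving R–Br.
Total: 3 elementary steps.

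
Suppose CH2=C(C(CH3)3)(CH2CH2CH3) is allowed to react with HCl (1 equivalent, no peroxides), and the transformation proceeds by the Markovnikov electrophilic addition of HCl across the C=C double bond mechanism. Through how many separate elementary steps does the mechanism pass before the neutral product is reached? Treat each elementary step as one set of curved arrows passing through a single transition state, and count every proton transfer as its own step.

2

Step 1: Protonation of the alkene by HCl: the π bond acts as the nucleophile and picks up H⁺, giving the more stable (Markovnikov) tertiary carbocation. The H–Cl bond breaks heterolytically, releasing Cl⁻.
(No 1,2-shift: no single shift to an adjacent carbon would give a more stable cation.)
Step 2: Cl⁻ captures the cation: a lone pair on Cl⁻ fills the empty p orbital, producing the alkyl halide product.
Total: 2 elementary steps.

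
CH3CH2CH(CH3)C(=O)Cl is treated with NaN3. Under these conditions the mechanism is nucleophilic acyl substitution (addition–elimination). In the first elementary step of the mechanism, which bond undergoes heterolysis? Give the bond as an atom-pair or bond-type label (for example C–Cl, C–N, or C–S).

Step 1: A lone pair on the N of N3⁻ attacks the electrophilic acyl carbon; the π(C=O) electrons move onto oxygen, giving a tetrahedral intermediate.
The bond broken in this step is the π(C=O) bond.

π(C=O)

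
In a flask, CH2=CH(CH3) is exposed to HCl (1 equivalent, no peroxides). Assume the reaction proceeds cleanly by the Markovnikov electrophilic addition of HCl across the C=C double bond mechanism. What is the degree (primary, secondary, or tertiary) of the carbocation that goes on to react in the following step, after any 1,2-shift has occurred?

Step 1: Protonation of the alkene by HCl: the π bond acts as the nucleophile and picks up H⁺, giving the more stable (Markovnikov) secondary carbocation. The H–Cl bond breaks heterolytically, releasing Cl⁻.
No single 1,2-shift to an adjacent carbon would give a more-substituted cation, so no rearrangement occurs.

secondary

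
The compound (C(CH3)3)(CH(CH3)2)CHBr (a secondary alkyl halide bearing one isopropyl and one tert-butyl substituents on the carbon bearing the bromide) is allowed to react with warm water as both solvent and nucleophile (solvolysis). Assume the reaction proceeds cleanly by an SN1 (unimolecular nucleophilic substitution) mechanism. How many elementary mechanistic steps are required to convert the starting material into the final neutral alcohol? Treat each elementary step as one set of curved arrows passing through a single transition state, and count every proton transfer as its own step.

4

Step 1: Rate-determining heterolysis of the C–Br bond gives Br⁻ and a secondary carbocation.
Step 2: A hydride (H with its bonding pair) migrates from the adjacent isopropyl carbon to the cationic centre — a 1,2-hydride shift — upgrading the secondary cation to a tertiary one.
Step 3: A lone pair on the oxygen of H2O attacks the carbocation, forming a new C–O σ-bond and an oxonium ion.
Step 4: A second solvent molecule removes the proton on oxygen, giving the neutral alcohol product.
Total: 4 elementary steps.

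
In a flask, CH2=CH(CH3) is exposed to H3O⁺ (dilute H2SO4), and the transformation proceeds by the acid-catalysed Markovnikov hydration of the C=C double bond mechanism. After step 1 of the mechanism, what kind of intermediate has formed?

secondary carbocation

Step 1: The π electrons of the C=C bond attack a proton of H3O⁺; Markovnikov addition places the new C–H on the less-substituted alkene carbon, so the positive charge ends up on the more-substituted carbon — a secondary carbocation. H2O is released.
After step 1 the species present is a secondary carbocation.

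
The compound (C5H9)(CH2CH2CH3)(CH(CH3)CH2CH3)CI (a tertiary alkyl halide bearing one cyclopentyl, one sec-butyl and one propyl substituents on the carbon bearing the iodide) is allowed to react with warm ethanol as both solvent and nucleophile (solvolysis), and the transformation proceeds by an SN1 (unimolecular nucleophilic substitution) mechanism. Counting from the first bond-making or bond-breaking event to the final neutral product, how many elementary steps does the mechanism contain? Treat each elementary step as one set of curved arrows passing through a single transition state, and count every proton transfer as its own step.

Step 1: Rate-determining heterolysis of the C–I bond gives I⁻ and a tertiary carbocation.
(No 1,2-shift: no single shift to an adjacent carbon would give a more stable cation.)
Step 2: A lone pair on the oxygen of CH3CH2OH attacks the carbocation, forming a new C–O σ-bond and an oxonium ion.
Step 3: A second solvent molecule removes the proton on oxygen, giving the neutral ether product.
Total: 3 elementary steps.

3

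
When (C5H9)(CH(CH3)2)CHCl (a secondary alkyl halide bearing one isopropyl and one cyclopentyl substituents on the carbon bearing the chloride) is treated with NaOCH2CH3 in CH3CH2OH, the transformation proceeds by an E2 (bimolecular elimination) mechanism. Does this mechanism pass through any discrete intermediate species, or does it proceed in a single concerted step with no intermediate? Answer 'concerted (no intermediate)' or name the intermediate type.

concerted (no intermediate)

Concerted anti-periplanar elimination: CH3CH2O⁻ abstracts a β-H while Cl⁻ leaves, and the C–H electrons become the new C=C π bond — all in a single transition state.
All bond changes occur in one transition state; no discrete intermediate is formed.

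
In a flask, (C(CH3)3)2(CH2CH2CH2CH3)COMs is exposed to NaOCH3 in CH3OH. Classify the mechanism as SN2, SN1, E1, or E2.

E2

Conditions: a strong base with a tertiary substrate bearing a β-hydrogen.
These conditions are the textbook signature of the E2 pathway.
A strong (often hindered) base removes a β-H in concert with loss of the leaving group — bimolecular elimination.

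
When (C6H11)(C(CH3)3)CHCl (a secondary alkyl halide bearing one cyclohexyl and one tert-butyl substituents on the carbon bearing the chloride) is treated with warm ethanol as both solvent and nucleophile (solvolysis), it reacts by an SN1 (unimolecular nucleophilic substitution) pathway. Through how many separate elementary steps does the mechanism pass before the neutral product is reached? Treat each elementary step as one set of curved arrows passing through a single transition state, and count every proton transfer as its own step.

Step 1: Ionisation: the C–Cl σ-bond cleaves heterolytically; both bonding electrons depart with Cl⁻, leaving a secondary carbocation at the α-carbon.
Step 2: A 1,2-hydride shift from the adjacent cyclohexyl carbon moves the positive charge from the secondary centre to an adjacent carbon, generating a more stable tertiary carbocation.
Step 3: Nucleophilic capture: the oxygen of CH3CH2OH bonds to the cationic carbon, producing an oxonium-ion intermediate.
Step 4: A second solvent molecule removes the proton on oxygen, giving the neutral ether product.
Total: 4 elementary steps.

4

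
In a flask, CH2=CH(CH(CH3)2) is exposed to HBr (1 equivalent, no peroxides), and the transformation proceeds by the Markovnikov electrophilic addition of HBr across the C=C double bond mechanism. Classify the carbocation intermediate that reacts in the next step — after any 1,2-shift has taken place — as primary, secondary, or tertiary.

tertiary

Step 1: Electrophilic addition begins with the π(C=C) electrons forming a bond to the proton of HBr. Following Markovnikov's rule, the resulting cation is secondary. The H–Br bond breaks heterolytically, releasing Br⁻.
Step 2: A hydride (H with its bonding pair) migrates from the adjacent isopropyl carbon to the cationic centre — a 1,2-hydride shift — upgrading the secondary cation to a tertiary one.
The cation rearranges from secondary to tertiary via a 1,2-hydride shift from the adjacent isopropyl carbon; the tertiary cation is what reacts next.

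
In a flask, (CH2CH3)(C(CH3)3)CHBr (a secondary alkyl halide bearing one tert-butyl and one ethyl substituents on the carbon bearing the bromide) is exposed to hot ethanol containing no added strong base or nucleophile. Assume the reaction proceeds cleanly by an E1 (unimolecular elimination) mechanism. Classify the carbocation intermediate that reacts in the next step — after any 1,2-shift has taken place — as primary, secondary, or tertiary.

tertiary

Step 1: The C–Br bond breaks with both electrons going to the bromide; Br⁻ leaves and a secondary carbocation remains.
Step 2: Carbocation rearrangement: a 1,2-methyl shift from the adjacent tert-butyl carbon converts the initially-formed secondary cation into the more stable tertiary cation.
The cation rearranges from secondary to tertiary via a 1,2-methyl shift from the adjacent tert-butyl carbon; the tertiary cation is what reacts next.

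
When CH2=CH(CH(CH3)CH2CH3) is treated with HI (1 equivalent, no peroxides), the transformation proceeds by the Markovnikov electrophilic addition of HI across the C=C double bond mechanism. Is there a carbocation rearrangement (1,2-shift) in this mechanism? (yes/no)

The first-formed carbocation is secondary.
The adjacent sec-butyl carbon already bears 2 other carbon substituents and has a hydrogen to migrate; after a 1,2-hydride shift from that carbon the positive charge sits on a tertiary centre.
Tertiary is more stable than secondary, so the shift occurs.

yes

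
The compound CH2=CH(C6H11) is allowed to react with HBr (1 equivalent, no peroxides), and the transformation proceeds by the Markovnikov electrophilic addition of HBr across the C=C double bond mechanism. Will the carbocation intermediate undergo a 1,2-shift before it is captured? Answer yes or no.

The first-formed carbocation is secondary.
The adjacent cyclohexyl carbon already bears 2 other carbon substituents and has a hydrogen to migrate; after a 1,2-hydride shift from that carbon the positive charge sits on a tertiary centre.
Tertiary is more stable than secondary, so the shift occurs.

yes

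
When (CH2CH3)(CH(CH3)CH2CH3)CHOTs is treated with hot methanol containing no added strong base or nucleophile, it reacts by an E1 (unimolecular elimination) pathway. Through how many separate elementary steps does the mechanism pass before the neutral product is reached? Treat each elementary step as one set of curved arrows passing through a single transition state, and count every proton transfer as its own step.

3

Step 1: The C–O bond breaks with both electrons going to the tosylate; TsO⁻ leaves and a secondary carbocation remains.
Step 2: A 1,2-hydride shift from the adjacent sec-butyl carbon moves the positive charge from the secondary centre to an adjacent carbon, generating a more stable tertiary carbocation.
Step 3: A methanol molecule (solvent) deprotonates a β-carbon; as the C–H bond breaks, those electrons form the new alkene π bond.
Total: 3 elementary steps.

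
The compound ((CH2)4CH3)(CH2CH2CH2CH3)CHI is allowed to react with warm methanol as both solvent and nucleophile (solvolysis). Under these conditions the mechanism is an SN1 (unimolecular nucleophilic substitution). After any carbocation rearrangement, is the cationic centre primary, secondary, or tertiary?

Step 1: Unassisted departure of I⁻ (taking the C–I bonding pair) generates a secondary carbocation.
No single 1,2-shift to an adjacent carbon would give a more-substituted cation, so no rearrangement occurs.

secondary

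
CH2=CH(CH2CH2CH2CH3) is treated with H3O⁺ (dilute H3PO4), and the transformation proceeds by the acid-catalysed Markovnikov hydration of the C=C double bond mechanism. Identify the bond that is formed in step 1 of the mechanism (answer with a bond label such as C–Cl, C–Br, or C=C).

Step 1: Electrophilic addition begins with the π(C=C) electrons forming a bond to the proton of H3O⁺. Following Markovnikov's rule, the resulting cation is secondary. H2O is released.
The bond formed in this step is the C–H bond.

C–H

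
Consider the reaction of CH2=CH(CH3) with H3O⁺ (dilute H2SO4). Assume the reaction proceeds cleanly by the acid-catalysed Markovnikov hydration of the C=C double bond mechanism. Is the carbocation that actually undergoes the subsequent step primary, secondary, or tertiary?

Step 1: Protonation of the alkene by H3O⁺: the π bond acts as the nucleophile and picks up H⁺, giving the more stable (Markovnikov) secondary carbocation. H2O is released.
No single 1,2-shift to an adjacent carbon would give a more-substituted cation, so no rearrangement occurs.

secondary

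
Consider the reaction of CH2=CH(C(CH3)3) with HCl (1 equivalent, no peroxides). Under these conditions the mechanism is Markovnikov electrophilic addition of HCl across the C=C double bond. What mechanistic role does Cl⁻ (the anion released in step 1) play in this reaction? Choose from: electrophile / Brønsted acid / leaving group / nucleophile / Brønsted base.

Step 3: Cl⁻ captures the cation: a lone pair on Cl⁻ fills the empty p orbital, producing the alkyl halide product.
Cl⁻ (the anion released in step 1) donates an electron pair to form a new σ-bond to carbon — it is the nucleophile.

nucleophile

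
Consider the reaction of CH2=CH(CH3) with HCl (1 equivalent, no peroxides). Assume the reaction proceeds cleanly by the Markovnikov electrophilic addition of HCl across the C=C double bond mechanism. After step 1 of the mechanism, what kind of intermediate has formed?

Step 1: The π electrons of the C=C bond attack a proton of HCl; Markovnikov addition places the new C–H on the less-substituted alkene carbon, so the positive charge ends up on the more-substituted carbon — a secondary carbocation. The H–Cl bond breaks heterolytically, releasing Cl⁻.
After step 1 the species present is a secondary carbocation.

secondary carbocation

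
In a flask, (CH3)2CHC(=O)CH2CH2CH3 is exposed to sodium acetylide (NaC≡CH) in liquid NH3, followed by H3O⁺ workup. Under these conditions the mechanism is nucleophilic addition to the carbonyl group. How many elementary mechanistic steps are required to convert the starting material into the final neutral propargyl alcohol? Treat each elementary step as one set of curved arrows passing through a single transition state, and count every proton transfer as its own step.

2

Step 1: A lone pair / filled orbital on HC≡C⁻ attacks the electrophilic carbonyl carbon; the π(C=O) electrons shift onto oxygen, producing a tetrahedral alkoxide intermediate.
Step 2: On H3O⁺ workup the alkoxide oxygen is protonated, giving a propargyl alcohol.
Total: 2 elementary steps.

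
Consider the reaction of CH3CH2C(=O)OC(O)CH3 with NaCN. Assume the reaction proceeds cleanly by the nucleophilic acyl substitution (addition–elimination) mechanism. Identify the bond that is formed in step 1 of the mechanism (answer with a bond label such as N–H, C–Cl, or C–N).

C–C

Step 1: Nucleophilic addition of CN⁻ to the acyl carbon breaks the π(C=O) bond and yields a tetrahedral, anionic intermediate.
The bond formed in this step is the C–C bond.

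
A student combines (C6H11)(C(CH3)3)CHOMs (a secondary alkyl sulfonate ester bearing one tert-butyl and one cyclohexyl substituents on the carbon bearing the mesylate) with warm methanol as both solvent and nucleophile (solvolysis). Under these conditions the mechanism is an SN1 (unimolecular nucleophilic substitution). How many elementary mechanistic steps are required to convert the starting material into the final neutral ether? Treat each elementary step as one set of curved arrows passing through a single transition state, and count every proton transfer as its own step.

4

Step 1: Ionisation: the C–O σ-bond cleaves heterolytically; both bonding electrons depart with MsO⁻, leaving a secondary carbocation at the α-carbon.
Step 2: Carbocation rearrangement: a 1,2-hydride shift from the adjacent cyclohexyl carbon converts the initially-formed secondary cation into the more stable tertiary cation.
Step 3: Nucleophilic capture: the oxygen of CH3OH bonds to the cationic carbon, producing an oxonium-ion intermediate.
Step 4: Proton transfer from the O–H of the oxonium ion to a solvent molecule delivers the neutral ether.
Total: 4 elementary steps.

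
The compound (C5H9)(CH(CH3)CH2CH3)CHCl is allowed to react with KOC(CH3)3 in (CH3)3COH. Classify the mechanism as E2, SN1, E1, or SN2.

E2

Conditions: a strong/bulky base with a secondary substrate bearing a β-hydrogen.
These conditions are the textbook signature of the E2 pathway.
A strong (often hindered) base removes a β-H in concert with loss of the leaving group — bimolecular elimination.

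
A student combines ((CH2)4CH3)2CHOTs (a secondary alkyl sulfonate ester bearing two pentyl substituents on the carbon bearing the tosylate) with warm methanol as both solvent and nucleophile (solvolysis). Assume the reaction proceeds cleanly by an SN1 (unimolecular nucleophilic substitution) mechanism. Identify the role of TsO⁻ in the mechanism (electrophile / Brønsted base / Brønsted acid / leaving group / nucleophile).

Step 1: Rate-determining heterolysis of the C–O bond gives TsO⁻ and a secondary carbocation.
TsO⁻ departs with both electrons of the breaking σ-bond — that is the definition of a leaving group.

leaving group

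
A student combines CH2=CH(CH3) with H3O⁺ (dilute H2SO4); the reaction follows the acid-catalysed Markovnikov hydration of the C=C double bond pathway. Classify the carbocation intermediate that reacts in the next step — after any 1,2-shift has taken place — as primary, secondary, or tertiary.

secondary

Step 1: The π electrons of the C=C bond attack a proton of H3O⁺; Markovnikov addition places the new C–H on the less-substituted alkene carbon, so the positive charge ends up on the more-substituted carbon — a secondary carbocation. H2O is released.
No single 1,2-shift to an adjacent carbon would give a more-substituted cation, so no rearrangement occurs.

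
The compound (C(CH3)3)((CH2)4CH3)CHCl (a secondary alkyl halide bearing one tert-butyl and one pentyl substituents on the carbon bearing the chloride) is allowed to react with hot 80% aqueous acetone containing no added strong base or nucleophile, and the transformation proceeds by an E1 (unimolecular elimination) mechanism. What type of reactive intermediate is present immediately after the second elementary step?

Step 1: Ionisation: the C–Cl σ-bond cleaves heterolytically; both bonding electrons depart with Cl⁻, leaving a secondary carbocation at the α-carbon.
Step 2: A 1,2-methyl shift from the adjacent tert-butyl carbon moves the positive charge from the secondary centre to an adjacent carbon, generating a more stable tertiary carbocation.
After step 2 the species present is a tertiary carbocation.

tertiary carbocation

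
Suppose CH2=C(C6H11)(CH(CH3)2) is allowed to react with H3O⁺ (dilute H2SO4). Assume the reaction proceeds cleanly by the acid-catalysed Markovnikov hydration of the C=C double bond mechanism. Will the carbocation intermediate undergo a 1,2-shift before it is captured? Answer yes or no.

no

The first-formed carbocation is tertiary.
No single 1,2-shift to an adjacent carbon would produce a more-substituted cation than the one already present, so no rearrangement occurs.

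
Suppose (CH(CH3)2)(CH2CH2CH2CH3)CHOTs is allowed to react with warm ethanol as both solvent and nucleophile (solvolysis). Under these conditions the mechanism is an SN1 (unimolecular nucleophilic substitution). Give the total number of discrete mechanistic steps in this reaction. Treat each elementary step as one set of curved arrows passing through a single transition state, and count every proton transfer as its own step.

4

Step 1: Unassisted departure of TsO⁻ (taking the C–O bonding pair) generates a secondary carbocation.
Step 2: Carbocation rearrangement: a 1,2-hydride shift from the adjacent isopropyl carbon converts the initially-formed secondary cation into the more stable tertiary cation.
Step 3: CH3CH2OH donates an oxygen lone pair into the empty p orbital of the cation, giving a protonated ether (an oxonium ion).
Step 4: A second solvent molecule removes the proton on oxygen, giving the neutral ether product.
Total: 4 elementary steps.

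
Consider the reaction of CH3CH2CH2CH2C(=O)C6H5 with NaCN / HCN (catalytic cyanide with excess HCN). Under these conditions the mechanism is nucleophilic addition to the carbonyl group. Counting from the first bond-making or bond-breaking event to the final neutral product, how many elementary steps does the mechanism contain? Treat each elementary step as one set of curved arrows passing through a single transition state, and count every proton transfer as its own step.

Step 1: Nucleophilic addition: CN⁻ adds to the carbonyl carbon, pushing the π(C=O) electron pair onto oxygen and giving a tetrahedral alkoxide.
Step 2: Proton transfer from HCN to the alkoxide furnishes a cyanohydrin (and releases another CN⁻ to continue the reaction).
Total: 2 elementary steps.

2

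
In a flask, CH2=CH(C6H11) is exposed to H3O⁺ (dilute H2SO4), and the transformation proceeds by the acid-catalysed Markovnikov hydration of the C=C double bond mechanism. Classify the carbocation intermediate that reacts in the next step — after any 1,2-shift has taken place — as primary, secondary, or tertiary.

tertiary

Step 1: Electrophilic addition begins with the π(C=C) electrons forming a bond to the proton of H3O⁺. Following Markovnikov's rule, the resulting cation is secondary. H2O is released.
Step 2: Carbocation rearrangement: a 1,2-hydride shift from the adjacent cyclohexyl carbon converts the initially-formed secondary cation into the more stable tertiary cation.
The cation rearranges from secondary to tertiary via a 1,2-hydride shift from the adjacent cyclohexyl carbon; the tertiary cation is what reacts next.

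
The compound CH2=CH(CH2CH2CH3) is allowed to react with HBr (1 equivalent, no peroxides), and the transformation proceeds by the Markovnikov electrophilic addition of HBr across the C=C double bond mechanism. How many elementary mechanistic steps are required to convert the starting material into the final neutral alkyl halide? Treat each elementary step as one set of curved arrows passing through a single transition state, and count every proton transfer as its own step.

2

Step 1: The π electrons of the C=C bond attack a proton of HBr; Markovnikov addition places the new C–H on the less-substituted alkene carbon, so the positive charge ends up on the more-substituted carbon — a secondary carbocation. The H–Br bond breaks heterolytically, releasing Br⁻.
(No 1,2-shift: no single shift to an adjacent carbon would give a more stable cation.)
Step 2: The Br⁻ anion donates a lone pair to the carbocation, forming the new C–Br σ-bond and giving the neutral alkyl halide.
Total: 2 elementary steps.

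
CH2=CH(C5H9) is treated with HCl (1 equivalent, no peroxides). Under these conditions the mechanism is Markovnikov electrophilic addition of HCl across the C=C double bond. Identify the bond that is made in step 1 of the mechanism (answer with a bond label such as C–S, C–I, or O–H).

C–H

Step 1: The π electrons of the C=C bond attack a proton of HCl; Markovnikov addition places the new C–H on the less-substituted alkene carbon, so the positive charge ends up on the more-substituted carbon — a secondary carbocation. The H–Cl bond breaks heterolytically, releasing Cl⁻.
The bond formed in this step is the C–H bond.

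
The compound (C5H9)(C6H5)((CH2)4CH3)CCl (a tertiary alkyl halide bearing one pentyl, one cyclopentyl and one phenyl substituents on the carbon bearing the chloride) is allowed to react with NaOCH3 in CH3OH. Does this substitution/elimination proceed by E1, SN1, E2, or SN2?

E2

Conditions: a strong base with a tertiary substrate bearing a β-hydrogen.
These conditions are the textbook signature of the E2 pathway.
A strong (often hindered) base removes a β-H in concert with loss of the leaving group — bimolecular elimination.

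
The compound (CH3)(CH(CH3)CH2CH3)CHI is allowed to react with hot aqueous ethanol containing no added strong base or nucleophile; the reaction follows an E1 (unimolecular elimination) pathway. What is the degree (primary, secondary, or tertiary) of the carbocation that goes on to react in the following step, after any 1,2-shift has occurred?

tertiary

Step 1: The C–I bond breaks with both electrons going to the iodide; I⁻ leaves and a secondary carbocation remains.
Step 2: Carbocation rearrangement: a 1,2-hydride shift from the adjacent sec-butyl carbon converts the initially-formed secondary cation into the more stable tertiary cation.
The cation rearranges from secondary to tertiary via a 1,2-hydride shift from the adjacent sec-butyl carbon; the tertiary cation is what reacts next.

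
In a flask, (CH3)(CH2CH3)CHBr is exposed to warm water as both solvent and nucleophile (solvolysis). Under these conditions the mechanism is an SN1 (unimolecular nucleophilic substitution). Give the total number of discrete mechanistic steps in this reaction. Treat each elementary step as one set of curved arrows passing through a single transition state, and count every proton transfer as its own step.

3

Step 1: The C–Br bond breaks with both electrons going to the bromide; Br⁻ leaves and a secondary carbocation remains.
(No 1,2-shift: no single shift to an adjacent carbon would give a more stable cation.)
Step 2: Nucleophilic capture: the oxygen of H2O bonds to the cationic carbon, producing an oxonium-ion intermediate.
Step 3: Proton transfer from the O–H of the oxonium ion to a solvent molecule delivers the neutral alcohol.
Total: 3 elementary steps.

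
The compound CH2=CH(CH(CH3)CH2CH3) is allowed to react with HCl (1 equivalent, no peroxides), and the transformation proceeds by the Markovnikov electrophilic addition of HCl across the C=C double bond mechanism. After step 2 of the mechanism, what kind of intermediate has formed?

tertiary carbocation

Step 1: Protonation of the alkene by HCl: the π bond acts as the nucleophile and picks up H⁺, giving the more stable (Markovnikov) secondary carbocation. The H–Cl bond breaks heterolytically, releasing Cl⁻.
Step 2: Carbocation rearrangement: a 1,2-hydride shift from the adjacent sec-butyl carbon converts the initially-formed secondary cation into the more stable tertiary cation.
After step 2 the species present is a tertiary carbocation.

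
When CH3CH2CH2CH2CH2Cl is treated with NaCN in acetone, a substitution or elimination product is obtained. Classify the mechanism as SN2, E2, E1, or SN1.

Conditions: a primary substrate with a strong nucleophile in the polar aprotic solvent acetone.
These conditions are the textbook signature of the SN2 pathway.
An unhindered substrate with a strong nucleophile in a polar aprotic solvent favours one-step backside displacement.

SN2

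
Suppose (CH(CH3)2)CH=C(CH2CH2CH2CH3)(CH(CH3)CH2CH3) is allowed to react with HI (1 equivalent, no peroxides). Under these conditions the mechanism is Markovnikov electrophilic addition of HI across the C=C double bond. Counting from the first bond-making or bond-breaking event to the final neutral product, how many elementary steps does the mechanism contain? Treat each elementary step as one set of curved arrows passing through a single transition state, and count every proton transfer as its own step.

Step 1: Electrophilic addition begins with the π(C=C) electrons forming a bond to the proton of HI. Following Markovnikov's rule, the resulting cation is tertiary. The H–I bond breaks heterolytically, releasing I⁻.
(No 1,2-shift: no single shift to an adjacent carbon would give a more stable cation.)
Step 2: I⁻ captures the cation: a lone pair on I⁻ fills the empty p orbital, producing the alkyl halide product.
Total: 2 elementary steps.

2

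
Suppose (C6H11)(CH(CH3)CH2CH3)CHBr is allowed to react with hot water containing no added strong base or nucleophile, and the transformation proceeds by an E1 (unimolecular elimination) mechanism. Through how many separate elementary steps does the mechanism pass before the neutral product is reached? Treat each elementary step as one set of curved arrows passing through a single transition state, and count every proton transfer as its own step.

3

Step 1: Ionisation: the C–Br σ-bond cleaves heterolytically; both bonding electrons depart with Br⁻, leaving a secondary carbocation at the α-carbon.
Step 2: Carbocation rearrangement: a 1,2-hydride shift from the adjacent sec-butyl carbon converts the initially-formed secondary cation into the more stable tertiary cation.
Step 3: Loss of a β-proton to a water molecule of the solvent: the C–H bonding pair collapses toward the cationic carbon to form the C=C π bond, yielding the alkene.
Total: 3 elementary steps.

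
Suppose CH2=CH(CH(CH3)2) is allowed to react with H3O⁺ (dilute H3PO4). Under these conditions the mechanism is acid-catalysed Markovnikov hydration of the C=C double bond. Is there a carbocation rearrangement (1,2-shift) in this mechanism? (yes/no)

yes

The first-formed carbocation is secondary.
The adjacent isopropyl carbon already bears 2 other carbon substituents and has a hydrogen to migrate; after a 1,2-hydride shift from that carbon the positive charge sits on a tertiary centre.
Tertiary is more stable than secondary, so the shift occurs.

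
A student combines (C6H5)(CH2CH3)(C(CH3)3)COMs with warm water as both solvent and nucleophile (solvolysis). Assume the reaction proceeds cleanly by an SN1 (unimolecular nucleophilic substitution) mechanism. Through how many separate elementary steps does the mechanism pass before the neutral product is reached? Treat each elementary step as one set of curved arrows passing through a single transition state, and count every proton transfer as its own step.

3

Step 1: Unassisted departure of MsO⁻ (taking the C–O bonding pair) generates a tertiary carbocation.
(No 1,2-shift: no single shift to an adjacent carbon would give a more stable cation.)
Step 2: A lone pair on the oxygen of H2O attacks the carbocation, forming a new C–O σ-bond and an oxonium ion.
Step 3: Deprotonation of the oxonium oxygen by solvent water yields the neutral alcohol.
Total: 3 elementary steps.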